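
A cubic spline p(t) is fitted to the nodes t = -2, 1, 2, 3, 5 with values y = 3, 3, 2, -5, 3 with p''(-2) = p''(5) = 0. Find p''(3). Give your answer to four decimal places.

13.0787

Put M_i = p'' at the i-th knot. Here h = (3, 1, 1, 2) and Δ = (0, -1, -7, 4), so the interior equations h_(i-1)·M_(i-1) + 2(h_(i-1)+h_i)·M_i + h_i·M_(i+1) = 6(Δ_i − Δ_(i-1)) read
  3·M_0 + 8·M_1 + 1·M_2 = 6(Δ_1 - Δ_0) = -6
  1·M_1 + 4·M_2 + 1·M_3 = 6(Δ_2 - Δ_1) = -36
  1·M_2 + 6·M_3 + 2·M_4 = 6(Δ_3 - Δ_2) = 66
Natural end conditions: M_0 = M_4 = 0.
Solving the tridiagonal system: M_0 = 0, M_1 = 72/89, M_2 = -1110/89, M_3 = 1164/89, M_4 = 0.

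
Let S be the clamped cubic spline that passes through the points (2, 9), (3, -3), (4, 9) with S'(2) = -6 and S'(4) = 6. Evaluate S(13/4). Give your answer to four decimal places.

With M_i denoting the second derivative at x_i, h_i = 1, 1, and Δ_i = (y_(i+1) − y_i)/h_i = -12, 12:
  1·M_0 + 4·M_1 + 1·M_2 = 6(Δ_1 - Δ_0) = 144
Clamped end conditions give two more equations: 2h_0·M_0 + h_0·M_1 = 6(Δ_0 - S'(2)) = -36 and h_1·M_1 + 2h_1·M_2 = 6(S'(4) - Δ_1) = -36.
Solving: M_0 = -48, M_1 = 60, M_2 = -48.
On [3, 4], S(x) = -3 + 0·(x - 3) + 30·(x - 3)² - 18·(x - 3)³.
With (x - 3) = 1/4: S(13/4) = -45/32.

-1.4063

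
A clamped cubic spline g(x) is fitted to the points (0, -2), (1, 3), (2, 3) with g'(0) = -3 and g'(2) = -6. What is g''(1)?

-12

Let σ_i = g''(x_i). Step sizes h_i = 1, 1; slopes of the chords Δ_i = (y_(i+1) - y_i)/h_i = 5, 0.
  1·σ_0 + 4·σ_1 + 1·σ_2 = 6(Δ_1 - Δ_0) = -30
Clamped end conditions give two more equations: 2h_0·σ_0 + h_0·σ_1 = 6(Δ_0 - g'(0)) = 48 and h_1·σ_1 + 2h_1·σ_2 = 6(g'(2) - Δ_1) = -36.
Hence σ_0 = 30, σ_1 = -12, σ_2 = -12.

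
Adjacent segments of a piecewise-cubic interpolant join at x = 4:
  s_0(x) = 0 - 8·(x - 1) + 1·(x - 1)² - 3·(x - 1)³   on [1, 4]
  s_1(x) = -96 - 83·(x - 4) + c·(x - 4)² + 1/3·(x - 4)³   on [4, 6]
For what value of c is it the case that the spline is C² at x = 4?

s_0''(x) = 2 - 18·(x - 1), so s_0''(4) = -52. On the right, s_1''(4) = 2c, so c = -26.

-26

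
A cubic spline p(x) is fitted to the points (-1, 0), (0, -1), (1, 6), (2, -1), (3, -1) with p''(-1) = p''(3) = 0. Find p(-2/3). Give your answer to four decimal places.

-1.3016

Put M_i = p'' at the i-th knot. Here h = (1, 1, 1, 1) and Δ = (-1, 7, -7, 0), so the interior equations h_(i-1)·M_(i-1) + 2(h_(i-1)+h_i)·M_i + h_i·M_(i+1) = 6(Δ_i − Δ_(i-1)) read
  1·M_0 + 4·M_1 + 1·M_2 = 6(Δ_1 - Δ_0) = 48
  1·M_1 + 4·M_2 + 1·M_3 = 6(Δ_2 - Δ_1) = -84
  1·M_2 + 4·M_3 + 1·M_4 = 6(Δ_3 - Δ_2) = 42
Natural end conditions: M_0 = M_4 = 0.
Solving the tridiagonal system: M_0 = 0, M_1 = 549/28, M_2 = -213/7, M_3 = 507/28, M_4 = 0.
On [-1, 0], p(x) = 0 - 239/56·(x + 1) + 0·(x + 1)² + 183/56·(x + 1)³.
With (x + 1) = 1/3: p(-2/3) = -82/63.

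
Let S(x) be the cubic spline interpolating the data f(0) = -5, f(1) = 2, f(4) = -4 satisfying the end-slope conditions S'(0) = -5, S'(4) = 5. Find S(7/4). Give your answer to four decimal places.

3.8926

Put m_i = S'' at the i-th knot. Here h = (1, 3) and Δ = (7, -2), so the interior equations h_(i-1)·m_(i-1) + 2(h_(i-1)+h_i)·m_i + h_i·m_(i+1) = 6(Δ_i − Δ_(i-1)) read
  1·m_0 + 8·m_1 + 3·m_2 = 6(Δ_1 - Δ_0) = -54
Clamped end conditions give two more equations: 2h_0·m_0 + h_0·m_1 = 6(Δ_0 - S'(0)) = 72 and h_1·m_1 + 2h_1·m_2 = 6(S'(4) - Δ_1) = 42.
Forward elimination and back-substitution give m_0 = 181/4, m_1 = -37/2, m_2 = 65/4.
On [1, 4], S(x) = 2 + 67/8·(x - 1) - 37/4·(x - 1)² + 139/72·(x - 1)³.
With (x - 1) = 3/4: S(7/4) = 1993/512.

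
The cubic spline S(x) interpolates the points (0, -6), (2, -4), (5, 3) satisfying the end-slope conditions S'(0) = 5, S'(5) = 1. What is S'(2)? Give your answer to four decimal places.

Put M_i = S'' at the i-th knot. Here h = (2, 3) and Δ = (1, 7/3), so the interior equations h_(i-1)·M_(i-1) + 2(h_(i-1)+h_i)·M_i + h_i·M_(i+1) = 6(Δ_i − Δ_(i-1)) read
  2·M_0 + 10·M_1 + 3·M_2 = 6(Δ_1 - Δ_0) = 8
Clamped end conditions give two more equations: 2h_0·M_0 + h_0·M_1 = 6(Δ_0 - S'(0)) = -24 and h_1·M_1 + 2h_1·M_2 = 6(S'(5) - Δ_1) = -8.
Solving: M_0 = -38/5, M_1 = 16/5, M_2 = -44/15.
On [2, 5], S'(x) = b_1 + 2c_1·(x - 2) + 3d_1·(x - 2)² with b_1 = Δ_1 - h_1(2M_1 + M_2)/6 = 3/5, c_1 = M_1/2 = 8/5, d_1 = (M_2 - M_1)/(6h_1) = -46/135. So S'(2) = 3/5.

0.6000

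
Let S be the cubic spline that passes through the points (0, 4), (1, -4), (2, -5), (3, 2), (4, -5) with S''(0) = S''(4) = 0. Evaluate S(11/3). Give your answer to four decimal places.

-1.4233

With M_i denoting the second derivative at x_i, h_i = 1, 1, 1, 1, and Δ_i = (y_(i+1) − y_i)/h_i = -8, -1, 7, -7:
  1·M_0 + 4·M_1 + 1·M_2 = 6(Δ_1 - Δ_0) = 42
  1·M_1 + 4·M_2 + 1·M_3 = 6(Δ_2 - Δ_1) = 48
  1·M_2 + 4·M_3 + 1·M_4 = 6(Δ_3 - Δ_2) = -84
Natural end conditions: M_0 = M_4 = 0.
Forward elimination and back-substitution give M_0 = 0, M_1 = 177/28, M_2 = 117/7, M_3 = -705/28, M_4 = 0.
On [3, 4], S(x) = 2 + 39/28·(x - 3) - 705/56·(x - 3)² + 235/56·(x - 3)³.
With (x - 3) = 2/3: S(11/3) = -269/189.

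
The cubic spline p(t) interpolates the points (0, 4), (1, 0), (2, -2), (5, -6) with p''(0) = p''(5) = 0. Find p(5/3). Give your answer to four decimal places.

-1.4879

With m_i denoting the second derivative at x_i, h_i = 1, 1, 3, and Δ_i = (y_(i+1) − y_i)/h_i = -4, -2, -4/3:
  1·m_0 + 4·m_1 + 1·m_2 = 6(Δ_1 - Δ_0) = 12
  1·m_1 + 8·m_2 + 3·m_3 = 6(Δ_2 - Δ_1) = 4
Natural end conditions: m_0 = m_3 = 0.
Solving: m_0 = 0, m_1 = 92/31, m_2 = 4/31, m_3 = 0.
On [1, 2], p(t) = 0 - 280/93·(t - 1) + 46/31·(t - 1)² - 44/93·(t - 1)³.
With (t - 1) = 2/3: p(5/3) = -3736/2511.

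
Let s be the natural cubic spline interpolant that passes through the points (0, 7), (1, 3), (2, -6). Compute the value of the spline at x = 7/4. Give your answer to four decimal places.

-3.4570

Put m_i = s'' at the i-th knot. Here h = (1, 1) and Δ = (-4, -9), so the interior equations h_(i-1)·m_(i-1) + 2(h_(i-1)+h_i)·m_i + h_i·m_(i+1) = 6(Δ_i − Δ_(i-1)) read
  1·m_0 + 4·m_1 + 1·m_2 = 6(Δ_1 - Δ_0) = -30
Natural end conditions: m_0 = m_2 = 0.
Solving the tridiagonal system: m_0 = 0, m_1 = -15/2, m_2 = 0.
On [1, 2], s(x) = 3 - 13/2·(x - 1) - 15/4·(x - 1)² + 5/4·(x - 1)³.
With (x - 1) = 3/4: s(7/4) = -885/256.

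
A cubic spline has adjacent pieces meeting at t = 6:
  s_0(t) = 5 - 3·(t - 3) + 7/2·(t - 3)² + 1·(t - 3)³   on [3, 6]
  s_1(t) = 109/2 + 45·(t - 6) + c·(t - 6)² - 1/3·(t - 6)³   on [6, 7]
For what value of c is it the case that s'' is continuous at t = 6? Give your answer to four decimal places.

s_0''(t) = 7 + 6·(t - 3), so s_0''(6) = 25. On the right, s_1''(6) = 2c, so c = 25/2.

12.5000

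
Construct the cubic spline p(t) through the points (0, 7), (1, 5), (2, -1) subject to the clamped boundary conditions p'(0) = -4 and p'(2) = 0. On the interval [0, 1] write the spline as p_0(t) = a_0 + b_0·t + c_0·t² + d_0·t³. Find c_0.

With m_i denoting the second derivative at x_i, h_i = 1, 1, and Δ_i = (y_(i+1) − y_i)/h_i = -2, -6:
  1·m_0 + 4·m_1 + 1·m_2 = 6(Δ_1 - Δ_0) = -24
Clamped end conditions give two more equations: 2h_0·m_0 + h_0·m_1 = 6(Δ_0 - p'(0)) = 12 and h_1·m_1 + 2h_1·m_2 = 6(p'(2) - Δ_1) = 36.
Solving: m_0 = 14, m_1 = -16, m_2 = 26.
On [0, 1], with p_0(t) = a_0 + b_0·t + c_0·t² + d_0·t³: c_0 = m_0/2 = 7, d_0 = (m_1 - m_0)/(6h_0) = -5, b_0 = Δ_0 - h_0(2m_0 + m_1)/6 = -4.

7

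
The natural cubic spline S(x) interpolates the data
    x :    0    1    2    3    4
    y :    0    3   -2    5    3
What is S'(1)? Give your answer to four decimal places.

-3.3214

Let M_i = S''(x_i). Step sizes h_i = 1, 1, 1, 1; slopes of the chords Δ_i = (y_(i+1) - y_i)/h_i = 3, -5, 7, -2.
  1·M_0 + 4·M_1 + 1·M_2 = 6(Δ_1 - Δ_0) = -48
  1·M_1 + 4·M_2 + 1·M_3 = 6(Δ_2 - Δ_1) = 72
  1·M_2 + 4·M_3 + 1·M_4 = 6(Δ_3 - Δ_2) = -54
Natural end conditions: M_0 = M_4 = 0.
Solving: M_0 = 0, M_1 = -531/28, M_2 = 195/7, M_3 = -573/28, M_4 = 0.
On [1, 2], S'(x) = b_1 + 2c_1·(x - 1) + 3d_1·(x - 1)² with b_1 = Δ_1 - h_1(2M_1 + M_2)/6 = -93/28, c_1 = M_1/2 = -531/56, d_1 = (M_2 - M_1)/(6h_1) = 437/56. So S'(1) = -93/28.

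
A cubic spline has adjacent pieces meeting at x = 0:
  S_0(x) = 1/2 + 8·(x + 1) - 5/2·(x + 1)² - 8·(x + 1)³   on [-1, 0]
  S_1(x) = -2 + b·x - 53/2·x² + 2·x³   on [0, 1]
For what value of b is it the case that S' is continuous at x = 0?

S_0'(x) = 8 - 5·(x + 1) - 24·(x + 1)², so S_0'(0) = -21. On the right, S_1'(0) = b, so b = -21.

-21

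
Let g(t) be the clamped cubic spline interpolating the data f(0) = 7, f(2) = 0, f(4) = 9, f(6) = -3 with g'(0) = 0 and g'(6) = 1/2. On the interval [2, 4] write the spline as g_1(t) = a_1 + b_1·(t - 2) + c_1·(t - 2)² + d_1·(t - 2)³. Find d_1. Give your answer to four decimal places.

Write M_i for g''(x_i). With h_i = 2, 2, 2 and divided differences Δ_i = -7/2, 9/2, -6, the continuity of g' gives the tridiagonal system
  2·M_0 + 8·M_1 + 2·M_2 = 6(Δ_1 - Δ_0) = 48
  2·M_1 + 8·M_2 + 2·M_3 = 6(Δ_2 - Δ_1) = -63
Clamped end conditions give two more equations: 2h_0·M_0 + h_0·M_1 = 6(Δ_0 - g'(0)) = -21 and h_2·M_2 + 2h_2·M_3 = 6(g'(6) - Δ_2) = 39.
Forward elimination and back-substitution give M_0 = -349/30, M_1 = 383/30, M_2 = -463/30, M_3 = 262/15.
On [2, 4], with g_1(t) = a_1 + b_1·(t - 2) + c_1·(t - 2)² + d_1·(t - 2)³: c_1 = M_1/2 = 383/60, d_1 = (M_2 - M_1)/(6h_1) = -47/20, b_1 = Δ_1 - h_1(2M_1 + M_2)/6 = 17/15.

-2.3500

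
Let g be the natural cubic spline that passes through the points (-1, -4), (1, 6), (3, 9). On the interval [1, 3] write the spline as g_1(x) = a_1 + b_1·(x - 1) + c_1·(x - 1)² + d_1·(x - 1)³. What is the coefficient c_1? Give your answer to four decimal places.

Put M_i = g'' at the i-th knot. Here h = (2, 2) and Δ = (5, 3/2), so the interior equations h_(i-1)·M_(i-1) + 2(h_(i-1)+h_i)·M_i + h_i·M_(i+1) = 6(Δ_i − Δ_(i-1)) read
  2·M_0 + 8·M_1 + 2·M_2 = 6(Δ_1 - Δ_0) = -21
Natural end conditions: M_0 = M_2 = 0.
Solving the tridiagonal system: M_0 = 0, M_1 = -21/8, M_2 = 0.
On [1, 3], with g_1(x) = a_1 + b_1·(x - 1) + c_1·(x - 1)² + d_1·(x - 1)³: c_1 = M_1/2 = -21/16, d_1 = (M_2 - M_1)/(6h_1) = 7/32, b_1 = Δ_1 - h_1(2M_1 + M_2)/6 = 13/4.

-1.3125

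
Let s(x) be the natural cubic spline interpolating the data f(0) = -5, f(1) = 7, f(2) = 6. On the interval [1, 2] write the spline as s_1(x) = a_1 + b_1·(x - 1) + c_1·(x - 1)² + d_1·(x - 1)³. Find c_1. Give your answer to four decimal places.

-9.7500

Put M_i = s'' at the i-th knot. Here h = (1, 1) and Δ = (12, -1), so the interior equations h_(i-1)·M_(i-1) + 2(h_(i-1)+h_i)·M_i + h_i·M_(i+1) = 6(Δ_i − Δ_(i-1)) read
  1·M_0 + 4·M_1 + 1·M_2 = 6(Δ_1 - Δ_0) = -78
Natural end conditions: M_0 = M_2 = 0.
Hence M_0 = 0, M_1 = -39/2, M_2 = 0.
On [1, 2], with s_1(x) = a_1 + b_1·(x - 1) + c_1·(x - 1)² + d_1·(x - 1)³: c_1 = M_1/2 = -39/4, d_1 = (M_2 - M_1)/(6h_1) = 13/4, b_1 = Δ_1 - h_1(2M_1 + M_2)/6 = 11/2.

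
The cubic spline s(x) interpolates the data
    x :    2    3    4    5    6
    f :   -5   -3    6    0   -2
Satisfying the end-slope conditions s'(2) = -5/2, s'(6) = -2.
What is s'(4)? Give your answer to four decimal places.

1.6071

Let m_i = s''(x_i). Step sizes h_i = 1, 1, 1, 1; slopes of the chords Δ_i = (y_(i+1) - y_i)/h_i = 2, 9, -6, -2.
  1·m_0 + 4·m_1 + 1·m_2 = 6(Δ_1 - Δ_0) = 42
  1·m_1 + 4·m_2 + 1·m_3 = 6(Δ_2 - Δ_1) = -90
  1·m_2 + 4·m_3 + 1·m_4 = 6(Δ_3 - Δ_2) = 24
Clamped end conditions give two more equations: 2h_0·m_0 + h_0·m_1 = 6(Δ_0 - s'(2)) = 27 and h_3·m_3 + 2h_3·m_4 = 6(s'(6) - Δ_3) = 0.
Solving: m_0 = 283/56, m_1 = 473/28, m_2 = -245/8, m_3 = 437/28, m_4 = -437/56.
On [4, 5], s'(x) = b_2 + 2c_2·(x - 4) + 3d_2·(x - 4)² with b_2 = Δ_2 - h_2(2m_2 + m_3)/6 = 45/28, c_2 = m_2/2 = -245/16, d_2 = (m_3 - m_2)/(6h_2) = 863/112. So s'(4) = 45/28.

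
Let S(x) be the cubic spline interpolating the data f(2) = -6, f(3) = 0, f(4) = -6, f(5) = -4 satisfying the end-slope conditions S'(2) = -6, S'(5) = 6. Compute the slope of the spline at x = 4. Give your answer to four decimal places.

-5.2000

Let M_i = S''(x_i). Step sizes h_i = 1, 1, 1; slopes of the chords Δ_i = (y_(i+1) - y_i)/h_i = 6, -6, 2.
  1·M_0 + 4·M_1 + 1·M_2 = 6(Δ_1 - Δ_0) = -72
  1·M_1 + 4·M_2 + 1·M_3 = 6(Δ_2 - Δ_1) = 48
Clamped end conditions give two more equations: 2h_0·M_0 + h_0·M_1 = 6(Δ_0 - S'(2)) = 72 and h_2·M_2 + 2h_2·M_3 = 6(S'(5) - Δ_2) = 24.
Hence M_0 = 272/5, M_1 = -184/5, M_2 = 104/5, M_3 = 8/5.
On [4, 5], S'(x) = b_2 + 2c_2·(x - 4) + 3d_2·(x - 4)² with b_2 = Δ_2 - h_2(2M_2 + M_3)/6 = -26/5, c_2 = M_2/2 = 52/5, d_2 = (M_3 - M_2)/(6h_2) = -16/5. So S'(4) = -26/5.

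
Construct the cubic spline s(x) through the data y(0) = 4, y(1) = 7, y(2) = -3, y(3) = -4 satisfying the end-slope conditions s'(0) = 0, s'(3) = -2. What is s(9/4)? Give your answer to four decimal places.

With m_i denoting the second derivative at x_i, h_i = 1, 1, 1, and Δ_i = (y_(i+1) − y_i)/h_i = 3, -10, -1:
  1·m_0 + 4·m_1 + 1·m_2 = 6(Δ_1 - Δ_0) = -78
  1·m_1 + 4·m_2 + 1·m_3 = 6(Δ_2 - Δ_1) = 54
Clamped end conditions give two more equations: 2h_0·m_0 + h_0·m_1 = 6(Δ_0 - s'(0)) = 18 and h_2·m_2 + 2h_2·m_3 = 6(s'(3) - Δ_2) = -6.
Hence m_0 = 376/15, m_1 = -482/15, m_2 = 382/15, m_3 = -236/15.
On [2, 3], s(x) = -3 - 103/15·(x - 2) + 191/15·(x - 2)² - 103/15·(x - 2)³.
With (x - 2) = 1/4: s(9/4) = -1289/320.

-4.0281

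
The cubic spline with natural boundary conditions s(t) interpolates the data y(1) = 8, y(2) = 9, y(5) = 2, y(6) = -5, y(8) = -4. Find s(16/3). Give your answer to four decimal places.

-0.4804

Let M_i = s''(x_i). Step sizes h_i = 1, 3, 1, 2; slopes of the chords Δ_i = (y_(i+1) - y_i)/h_i = 1, -7/3, -7, 1/2.
  1·M_0 + 8·M_1 + 3·M_2 = 6(Δ_1 - Δ_0) = -20
  3·M_1 + 8·M_2 + 1·M_3 = 6(Δ_2 - Δ_1) = -28
  1·M_2 + 6·M_3 + 2·M_4 = 6(Δ_3 - Δ_2) = 45
Natural end conditions: M_0 = M_4 = 0.
Hence M_0 = 0, M_1 = -43/46, M_2 = -96/23, M_3 = 377/46, M_4 = 0.
On [5, 6], s(t) = 2 - 1925/276·(t - 5) - 48/23·(t - 5)² + 569/276·(t - 5)³.
With (t - 5) = 1/3: s(16/3) = -895/1863.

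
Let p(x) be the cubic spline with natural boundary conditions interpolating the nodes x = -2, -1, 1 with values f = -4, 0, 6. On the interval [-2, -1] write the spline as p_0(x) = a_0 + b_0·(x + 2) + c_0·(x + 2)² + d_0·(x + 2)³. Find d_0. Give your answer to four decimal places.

Write M_i for p''(x_i). With h_i = 1, 2 and divided differences Δ_i = 4, 3, the continuity of p' gives the tridiagonal system
  1·M_0 + 6·M_1 + 2·M_2 = 6(Δ_1 - Δ_0) = -6
Natural end conditions: M_0 = M_2 = 0.
Hence M_0 = 0, M_1 = -1, M_2 = 0.
On [-2, -1], with p_0(x) = a_0 + b_0·(x + 2) + c_0·(x + 2)² + d_0·(x + 2)³: c_0 = M_0/2 = 0, d_0 = (M_1 - M_0)/(6h_0) = -1/6, b_0 = Δ_0 - h_0(2M_0 + M_1)/6 = 25/6.

-0.1667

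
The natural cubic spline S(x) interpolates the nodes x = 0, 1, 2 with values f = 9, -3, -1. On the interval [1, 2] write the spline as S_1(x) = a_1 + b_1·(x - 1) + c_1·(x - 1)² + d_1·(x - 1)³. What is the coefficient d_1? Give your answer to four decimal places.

-3.5000

Put M_i = S'' at the i-th knot. Here h = (1, 1) and Δ = (-12, 2), so the interior equations h_(i-1)·M_(i-1) + 2(h_(i-1)+h_i)·M_i + h_i·M_(i+1) = 6(Δ_i − Δ_(i-1)) read
  1·M_0 + 4·M_1 + 1·M_2 = 6(Δ_1 - Δ_0) = 84
Natural end conditions: M_0 = M_2 = 0.
Solving: M_0 = 0, M_1 = 21, M_2 = 0.
On [1, 2], with S_1(x) = a_1 + b_1·(x - 1) + c_1·(x - 1)² + d_1·(x - 1)³: c_1 = M_1/2 = 21/2, d_1 = (M_2 - M_1)/(6h_1) = -7/2, b_1 = Δ_1 - h_1(2M_1 + M_2)/6 = -5.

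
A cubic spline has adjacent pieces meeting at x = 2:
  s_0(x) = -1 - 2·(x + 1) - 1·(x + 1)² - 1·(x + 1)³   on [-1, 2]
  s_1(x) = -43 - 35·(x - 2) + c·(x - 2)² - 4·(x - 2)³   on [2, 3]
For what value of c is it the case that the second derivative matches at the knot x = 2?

s_0''(x) = -2 - 6·(x + 1), so s_0''(2) = -20. On the right, s_1''(2) = 2c, so c = -10.

-10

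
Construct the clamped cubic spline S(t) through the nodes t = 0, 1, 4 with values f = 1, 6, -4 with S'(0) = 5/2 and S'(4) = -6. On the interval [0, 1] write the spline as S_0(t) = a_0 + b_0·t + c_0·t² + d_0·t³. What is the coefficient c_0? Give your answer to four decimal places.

Write m_i for S''(x_i). With h_i = 1, 3 and divided differences Δ_i = 5, -10/3, the continuity of S' gives the tridiagonal system
  1·m_0 + 8·m_1 + 3·m_2 = 6(Δ_1 - Δ_0) = -50
Clamped end conditions give two more equations: 2h_0·m_0 + h_0·m_1 = 6(Δ_0 - S'(0)) = 15 and h_1·m_1 + 2h_1·m_2 = 6(S'(4) - Δ_1) = -16.
Forward elimination and back-substitution give m_0 = 93/8, m_1 = -33/4, m_2 = 35/24.
On [0, 1], with S_0(t) = a_0 + b_0·t + c_0·t² + d_0·t³: c_0 = m_0/2 = 93/16, d_0 = (m_1 - m_0)/(6h_0) = -53/16, b_0 = Δ_0 - h_0(2m_0 + m_1)/6 = 5/2.

5.8125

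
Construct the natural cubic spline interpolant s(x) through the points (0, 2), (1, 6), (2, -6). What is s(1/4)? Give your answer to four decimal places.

3.9375

With M_i denoting the second derivative at x_i, h_i = 1, 1, and Δ_i = (y_(i+1) − y_i)/h_i = 4, -12:
  1·M_0 + 4·M_1 + 1·M_2 = 6(Δ_1 - Δ_0) = -96
Natural end conditions: M_0 = M_2 = 0.
Solving: M_0 = 0, M_1 = -24, M_2 = 0.
On [0, 1], s(x) = 2 + 8·x + 0·x² - 4·x³.
With x = 1/4: s(1/4) = 63/16.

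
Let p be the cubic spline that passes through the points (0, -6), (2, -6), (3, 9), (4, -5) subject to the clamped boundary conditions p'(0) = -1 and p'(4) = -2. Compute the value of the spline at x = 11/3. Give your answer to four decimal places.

-1.2795

Write σ_i for p''(x_i). With h_i = 2, 1, 1 and divided differences Δ_i = 0, 15, -14, the continuity of p' gives the tridiagonal system
  2·σ_0 + 6·σ_1 + 1·σ_2 = 6(Δ_1 - Δ_0) = 90
  1·σ_1 + 4·σ_2 + 1·σ_3 = 6(Δ_2 - Δ_1) = -174
Clamped end conditions give two more equations: 2h_0·σ_0 + h_0·σ_1 = 6(Δ_0 - p'(0)) = 6 and h_2·σ_2 + 2h_2·σ_3 = 6(p'(4) - Δ_2) = 72.
Solving: σ_0 = -155/11, σ_1 = 343/11, σ_2 = -758/11, σ_3 = 775/11.
On [3, 4], p(x) = 9 - 61/22·(x - 3) - 379/11·(x - 3)² + 511/22·(x - 3)³.
With (x - 3) = 2/3: p(11/3) = -380/297.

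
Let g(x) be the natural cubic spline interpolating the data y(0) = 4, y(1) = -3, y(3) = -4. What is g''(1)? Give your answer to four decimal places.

6.5000

Write M_i for g''(x_i). With h_i = 1, 2 and divided differences Δ_i = -7, -1/2, the continuity of g' gives the tridiagonal system
  1·M_0 + 6·M_1 + 2·M_2 = 6(Δ_1 - Δ_0) = 39
Natural end conditions: M_0 = M_2 = 0.
Forward elimination and back-substitution give M_0 = 0, M_1 = 13/2, M_2 = 0.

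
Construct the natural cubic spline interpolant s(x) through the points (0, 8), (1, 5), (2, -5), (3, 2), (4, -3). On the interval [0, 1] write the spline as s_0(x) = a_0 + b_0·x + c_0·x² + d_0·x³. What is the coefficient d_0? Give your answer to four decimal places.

With m_i denoting the second derivative at x_i, h_i = 1, 1, 1, 1, and Δ_i = (y_(i+1) − y_i)/h_i = -3, -10, 7, -5:
  1·m_0 + 4·m_1 + 1·m_2 = 6(Δ_1 - Δ_0) = -42
  1·m_1 + 4·m_2 + 1·m_3 = 6(Δ_2 - Δ_1) = 102
  1·m_2 + 4·m_3 + 1·m_4 = 6(Δ_3 - Δ_2) = -72
Natural end conditions: m_0 = m_4 = 0.
Hence m_0 = 0, m_1 = -555/28, m_2 = 261/7, m_3 = -765/28, m_4 = 0.
On [0, 1], with s_0(x) = a_0 + b_0·x + c_0·x² + d_0·x³: c_0 = m_0/2 = 0, d_0 = (m_1 - m_0)/(6h_0) = -185/56, b_0 = Δ_0 - h_0(2m_0 + m_1)/6 = 17/56.

-3.3036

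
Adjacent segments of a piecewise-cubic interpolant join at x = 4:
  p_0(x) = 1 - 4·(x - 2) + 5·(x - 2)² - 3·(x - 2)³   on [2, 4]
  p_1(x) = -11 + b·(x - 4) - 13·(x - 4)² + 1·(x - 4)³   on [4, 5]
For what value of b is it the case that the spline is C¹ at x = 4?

-20

p_0'(x) = -4 + 10·(x - 2) - 9·(x - 2)², so p_0'(4) = -20. On the right, p_1'(4) = b, so b = -20.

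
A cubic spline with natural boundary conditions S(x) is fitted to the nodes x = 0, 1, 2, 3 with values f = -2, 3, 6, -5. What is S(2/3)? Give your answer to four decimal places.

With m_i denoting the second derivative at x_i, h_i = 1, 1, 1, and Δ_i = (y_(i+1) − y_i)/h_i = 5, 3, -11:
  1·m_0 + 4·m_1 + 1·m_2 = 6(Δ_1 - Δ_0) = -12
  1·m_1 + 4·m_2 + 1·m_3 = 6(Δ_2 - Δ_1) = -84
Natural end conditions: m_0 = m_3 = 0.
Solving the tridiagonal system: m_0 = 0, m_1 = 12/5, m_2 = -108/5, m_3 = 0.
On [0, 1], S(x) = -2 + 23/5·x + 0·x² + 2/5·x³.
With x = 2/3: S(2/3) = 32/27.

1.1852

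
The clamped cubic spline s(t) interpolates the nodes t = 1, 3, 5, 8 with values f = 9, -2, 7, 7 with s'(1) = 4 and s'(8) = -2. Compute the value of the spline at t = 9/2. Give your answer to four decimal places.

3.7910

With M_i denoting the second derivative at x_i, h_i = 2, 2, 3, and Δ_i = (y_(i+1) − y_i)/h_i = -11/2, 9/2, 0:
  2·M_0 + 8·M_1 + 2·M_2 = 6(Δ_1 - Δ_0) = 60
  2·M_1 + 10·M_2 + 3·M_3 = 6(Δ_2 - Δ_1) = -27
Clamped end conditions give two more equations: 2h_0·M_0 + h_0·M_1 = 6(Δ_0 - s'(1)) = -57 and h_2·M_2 + 2h_2·M_3 = 6(s'(8) - Δ_2) = -12.
Solving the tridiagonal system: M_0 = -792/37, M_1 = 1059/74, M_2 = -216/37, M_3 = 34/37.
On [3, 5], s(t) = -2 - 229/74·(t - 3) + 1059/148·(t - 3)² - 497/296·(t - 3)³.
With (t - 3) = 3/2: s(9/2) = 8977/2368.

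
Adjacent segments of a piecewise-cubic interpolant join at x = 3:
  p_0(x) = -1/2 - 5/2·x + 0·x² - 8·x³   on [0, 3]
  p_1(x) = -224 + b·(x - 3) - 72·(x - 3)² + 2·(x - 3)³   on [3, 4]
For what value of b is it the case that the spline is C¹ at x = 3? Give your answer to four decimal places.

-218.5000

p_0'(x) = -5/2 + 0·x - 24·x², so p_0'(3) = -437/2. On the right, p_1'(3) = b, so b = -437/2.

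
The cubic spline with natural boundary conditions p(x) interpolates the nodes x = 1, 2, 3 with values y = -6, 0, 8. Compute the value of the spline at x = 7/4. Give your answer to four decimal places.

-1.6641

Let M_i = p''(x_i). Step sizes h_i = 1, 1; slopes of the chords Δ_i = (y_(i+1) - y_i)/h_i = 6, 8.
  1·M_0 + 4·M_1 + 1·M_2 = 6(Δ_1 - Δ_0) = 12
Natural end conditions: M_0 = M_2 = 0.
Solving: M_0 = 0, M_1 = 3, M_2 = 0.
On [1, 2], p(x) = -6 + 11/2·(x - 1) + 0·(x - 1)² + 1/2·(x - 1)³.
With (x - 1) = 3/4: p(7/4) = -213/128.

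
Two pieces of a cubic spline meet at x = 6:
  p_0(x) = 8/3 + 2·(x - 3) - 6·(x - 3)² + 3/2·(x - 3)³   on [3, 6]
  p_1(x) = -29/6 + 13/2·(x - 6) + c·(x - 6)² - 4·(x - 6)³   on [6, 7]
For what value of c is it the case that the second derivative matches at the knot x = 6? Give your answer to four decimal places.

7.5000

p_0''(x) = -12 + 9·(x - 3), so p_0''(6) = 15. On the right, p_1''(6) = 2c, so c = 15/2.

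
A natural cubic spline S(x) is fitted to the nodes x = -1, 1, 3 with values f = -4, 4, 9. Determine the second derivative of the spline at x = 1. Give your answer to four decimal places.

Write M_i for S''(x_i). With h_i = 2, 2 and divided differences Δ_i = 4, 5/2, the continuity of S' gives the tridiagonal system
  2·M_0 + 8·M_1 + 2·M_2 = 6(Δ_1 - Δ_0) = -9
Natural end conditions: M_0 = M_2 = 0.
Solving: M_0 = 0, M_1 = -9/8, M_2 = 0.

-1.1250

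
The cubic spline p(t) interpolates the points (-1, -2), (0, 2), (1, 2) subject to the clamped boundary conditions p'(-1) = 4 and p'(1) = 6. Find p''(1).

With M_i denoting the second derivative at x_i, h_i = 1, 1, and Δ_i = (y_(i+1) − y_i)/h_i = 4, 0:
  1·M_0 + 4·M_1 + 1·M_2 = 6(Δ_1 - Δ_0) = -24
Clamped end conditions give two more equations: 2h_0·M_0 + h_0·M_1 = 6(Δ_0 - p'(-1)) = 0 and h_1·M_1 + 2h_1·M_2 = 6(p'(1) - Δ_1) = 36.
Solving: M_0 = 7, M_1 = -14, M_2 = 25.

25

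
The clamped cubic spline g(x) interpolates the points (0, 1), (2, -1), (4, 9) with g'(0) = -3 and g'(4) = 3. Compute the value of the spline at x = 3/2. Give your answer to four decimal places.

-1.8125

With σ_i denoting the second derivative at x_i, h_i = 2, 2, and Δ_i = (y_(i+1) − y_i)/h_i = -1, 5:
  2·σ_0 + 8·σ_1 + 2·σ_2 = 6(Δ_1 - Δ_0) = 36
Clamped end conditions give two more equations: 2h_0·σ_0 + h_0·σ_1 = 6(Δ_0 - g'(0)) = 12 and h_1·σ_1 + 2h_1·σ_2 = 6(g'(4) - Δ_1) = -12.
Hence σ_0 = 0, σ_1 = 6, σ_2 = -6.
On [0, 2], g(x) = 1 - 3·x + 0·x² + 1/2·x³.
With x = 3/2: g(3/2) = -29/16.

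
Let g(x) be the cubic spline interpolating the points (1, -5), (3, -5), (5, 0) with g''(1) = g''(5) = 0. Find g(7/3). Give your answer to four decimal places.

Put σ_i = g'' at the i-th knot. Here h = (2, 2) and Δ = (0, 5/2), so the interior equations h_(i-1)·σ_(i-1) + 2(h_(i-1)+h_i)·σ_i + h_i·σ_(i+1) = 6(Δ_i − Δ_(i-1)) read
  2·σ_0 + 8·σ_1 + 2·σ_2 = 6(Δ_1 - Δ_0) = 15
Natural end conditions: σ_0 = σ_2 = 0.
Solving the tridiagonal system: σ_0 = 0, σ_1 = 15/8, σ_2 = 0.
On [1, 3], g(x) = -5 - 5/8·(x - 1) + 0·(x - 1)² + 5/32·(x - 1)³.
With (x - 1) = 4/3: g(7/3) = -295/54.

-5.4630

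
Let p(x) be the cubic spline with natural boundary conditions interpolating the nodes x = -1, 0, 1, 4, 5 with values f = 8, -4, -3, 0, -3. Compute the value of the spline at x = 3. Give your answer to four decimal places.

1.0409

Write M_i for p''(x_i). With h_i = 1, 1, 3, 1 and divided differences Δ_i = -12, 1, 1, -3, the continuity of p' gives the tridiagonal system
  1·M_0 + 4·M_1 + 1·M_2 = 6(Δ_1 - Δ_0) = 78
  1·M_1 + 8·M_2 + 3·M_3 = 6(Δ_2 - Δ_1) = 0
  3·M_2 + 8·M_3 + 1·M_4 = 6(Δ_3 - Δ_2) = -24
Natural end conditions: M_0 = M_4 = 0.
Hence M_0 = 0, M_1 = 2109/106, M_2 = -84/53, M_3 = -255/106, M_4 = 0.
On [1, 4], p(x) = -3 + 803/212·(x - 1) - 42/53·(x - 1)² - 29/636·(x - 1)³.
With (x - 1) = 2: p(3) = 331/318.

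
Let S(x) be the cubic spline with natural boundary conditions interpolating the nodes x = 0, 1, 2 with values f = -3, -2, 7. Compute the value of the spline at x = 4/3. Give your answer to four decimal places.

0.2593

Let σ_i = S''(x_i). Step sizes h_i = 1, 1; slopes of the chords Δ_i = (y_(i+1) - y_i)/h_i = 1, 9.
  1·σ_0 + 4·σ_1 + 1·σ_2 = 6(Δ_1 - Δ_0) = 48
Natural end conditions: σ_0 = σ_2 = 0.
Hence σ_0 = 0, σ_1 = 12, σ_2 = 0.
On [1, 2], S(x) = -2 + 5·(x - 1) + 6·(x - 1)² - 2·(x - 1)³.
With (x - 1) = 1/3: S(4/3) = 7/27.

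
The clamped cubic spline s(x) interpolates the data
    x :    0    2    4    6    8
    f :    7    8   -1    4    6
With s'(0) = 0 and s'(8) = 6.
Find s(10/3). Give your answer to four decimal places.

Write m_i for s''(x_i). With h_i = 2, 2, 2, 2 and divided differences Δ_i = 1/2, -9/2, 5/2, 1, the continuity of s' gives the tridiagonal system
  2·m_0 + 8·m_1 + 2·m_2 = 6(Δ_1 - Δ_0) = -30
  2·m_1 + 8·m_2 + 2·m_3 = 6(Δ_2 - Δ_1) = 42
  2·m_2 + 8·m_3 + 2·m_4 = 6(Δ_3 - Δ_2) = -9
Clamped end conditions give two more equations: 2h_0·m_0 + h_0·m_1 = 6(Δ_0 - s'(0)) = 3 and h_3·m_3 + 2h_3·m_4 = 6(s'(8) - Δ_3) = 30.
Forward elimination and back-substitution give m_0 = 471/112, m_1 = -387/56, m_2 = 135/16, m_3 = -327/56, m_4 = 1167/112.
On [2, 4], s(x) = 8 - 303/112·(x - 2) - 387/112·(x - 2)² + 573/448·(x - 2)³.
With (x - 2) = 4/3: s(10/3) = 323/252.

1.2817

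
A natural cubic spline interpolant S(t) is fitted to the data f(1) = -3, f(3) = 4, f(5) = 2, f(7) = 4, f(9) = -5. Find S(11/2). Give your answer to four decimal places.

Put m_i = S'' at the i-th knot. Here h = (2, 2, 2, 2) and Δ = (7/2, -1, 1, -9/2), so the interior equations h_(i-1)·m_(i-1) + 2(h_(i-1)+h_i)·m_i + h_i·m_(i+1) = 6(Δ_i − Δ_(i-1)) read
  2·m_0 + 8·m_1 + 2·m_2 = 6(Δ_1 - Δ_0) = -27
  2·m_1 + 8·m_2 + 2·m_3 = 6(Δ_2 - Δ_1) = 12
  2·m_2 + 8·m_3 + 2·m_4 = 6(Δ_3 - Δ_2) = -33
Natural end conditions: m_0 = m_4 = 0.
Solving: m_0 = 0, m_1 = -243/56, m_2 = 27/7, m_3 = -285/56, m_4 = 0.
On [5, 7], S(t) = 2 + 1/8·(t - 5) + 27/14·(t - 5)² - 167/224·(t - 5)³.
With (t - 5) = 1/2: S(11/2) = 4393/1792.

2.4515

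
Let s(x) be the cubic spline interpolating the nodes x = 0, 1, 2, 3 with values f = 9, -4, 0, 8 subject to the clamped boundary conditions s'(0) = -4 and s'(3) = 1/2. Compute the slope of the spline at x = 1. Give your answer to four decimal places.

With σ_i denoting the second derivative at x_i, h_i = 1, 1, 1, and Δ_i = (y_(i+1) − y_i)/h_i = -13, 4, 8:
  1·σ_0 + 4·σ_1 + 1·σ_2 = 6(Δ_1 - Δ_0) = 102
  1·σ_1 + 4·σ_2 + 1·σ_3 = 6(Δ_2 - Δ_1) = 24
Clamped end conditions give two more equations: 2h_0·σ_0 + h_0·σ_1 = 6(Δ_0 - s'(0)) = -54 and h_2·σ_2 + 2h_2·σ_3 = 6(s'(3) - Δ_2) = -45.
Solving the tridiagonal system: σ_0 = -45, σ_1 = 36, σ_2 = 3, σ_3 = -24.
On [1, 2], s'(x) = b_1 + 2c_1·(x - 1) + 3d_1·(x - 1)² with b_1 = Δ_1 - h_1(2σ_1 + σ_2)/6 = -17/2, c_1 = σ_1/2 = 18, d_1 = (σ_2 - σ_1)/(6h_1) = -11/2. So s'(1) = -17/2.

-8.5000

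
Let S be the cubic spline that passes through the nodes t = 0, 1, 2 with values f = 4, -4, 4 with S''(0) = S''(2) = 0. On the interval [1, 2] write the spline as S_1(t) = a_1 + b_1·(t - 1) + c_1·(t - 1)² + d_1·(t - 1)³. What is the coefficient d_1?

-4

Write σ_i for S''(x_i). With h_i = 1, 1 and divided differences Δ_i = -8, 8, the continuity of S' gives the tridiagonal system
  1·σ_0 + 4·σ_1 + 1·σ_2 = 6(Δ_1 - Δ_0) = 96
Natural end conditions: σ_0 = σ_2 = 0.
Hence σ_0 = 0, σ_1 = 24, σ_2 = 0.
On [1, 2], with S_1(t) = a_1 + b_1·(t - 1) + c_1·(t - 1)² + d_1·(t - 1)³: c_1 = σ_1/2 = 12, d_1 = (σ_2 - σ_1)/(6h_1) = -4, b_1 = Δ_1 - h_1(2σ_1 + σ_2)/6 = 0.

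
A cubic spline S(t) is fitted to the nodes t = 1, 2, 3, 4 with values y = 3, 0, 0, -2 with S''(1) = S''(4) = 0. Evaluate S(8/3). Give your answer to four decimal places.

Put M_i = S'' at the i-th knot. Here h = (1, 1, 1) and Δ = (-3, 0, -2), so the interior equations h_(i-1)·M_(i-1) + 2(h_(i-1)+h_i)·M_i + h_i·M_(i+1) = 6(Δ_i − Δ_(i-1)) read
  1·M_0 + 4·M_1 + 1·M_2 = 6(Δ_1 - Δ_0) = 18
  1·M_1 + 4·M_2 + 1·M_3 = 6(Δ_2 - Δ_1) = -12
Natural end conditions: M_0 = M_3 = 0.
Hence M_0 = 0, M_1 = 28/5, M_2 = -22/5, M_3 = 0.
On [2, 3], S(t) = 0 - 17/15·(t - 2) + 14/5·(t - 2)² - 5/3·(t - 2)³.
With (t - 2) = 2/3: S(8/3) = -2/405.

-0.0049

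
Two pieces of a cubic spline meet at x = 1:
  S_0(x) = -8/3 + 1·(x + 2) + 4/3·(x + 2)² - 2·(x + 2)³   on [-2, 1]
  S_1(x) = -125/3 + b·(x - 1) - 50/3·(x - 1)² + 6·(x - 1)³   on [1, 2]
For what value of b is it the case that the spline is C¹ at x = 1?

-45

S_0'(x) = 1 + 8/3·(x + 2) - 6·(x + 2)², so S_0'(1) = -45. On the right, S_1'(1) = b, so b = -45.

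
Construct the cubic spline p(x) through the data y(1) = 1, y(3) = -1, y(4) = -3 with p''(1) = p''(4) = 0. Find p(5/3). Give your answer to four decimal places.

Let σ_i = p''(x_i). Step sizes h_i = 2, 1; slopes of the chords Δ_i = (y_(i+1) - y_i)/h_i = -1, -2.
  2·σ_0 + 6·σ_1 + 1·σ_2 = 6(Δ_1 - Δ_0) = -6
Natural end conditions: σ_0 = σ_2 = 0.
Solving: σ_0 = 0, σ_1 = -1, σ_2 = 0.
On [1, 3], p(x) = 1 - 2/3·(x - 1) + 0·(x - 1)² - 1/12·(x - 1)³.
With (x - 1) = 2/3: p(5/3) = 43/81.

0.5309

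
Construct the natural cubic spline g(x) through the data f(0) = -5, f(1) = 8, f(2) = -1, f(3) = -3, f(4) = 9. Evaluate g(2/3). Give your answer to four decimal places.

5.9418

Write M_i for g''(x_i). With h_i = 1, 1, 1, 1 and divided differences Δ_i = 13, -9, -2, 12, the continuity of g' gives the tridiagonal system
  1·M_0 + 4·M_1 + 1·M_2 = 6(Δ_1 - Δ_0) = -132
  1·M_1 + 4·M_2 + 1·M_3 = 6(Δ_2 - Δ_1) = 42
  1·M_2 + 4·M_3 + 1·M_4 = 6(Δ_3 - Δ_2) = 84
Natural end conditions: M_0 = M_4 = 0.
Forward elimination and back-substitution give M_0 = 0, M_1 = -258/7, M_2 = 108/7, M_3 = 120/7, M_4 = 0.
On [0, 1], g(x) = -5 + 134/7·x + 0·x² - 43/7·x³.
With x = 2/3: g(2/3) = 1123/189.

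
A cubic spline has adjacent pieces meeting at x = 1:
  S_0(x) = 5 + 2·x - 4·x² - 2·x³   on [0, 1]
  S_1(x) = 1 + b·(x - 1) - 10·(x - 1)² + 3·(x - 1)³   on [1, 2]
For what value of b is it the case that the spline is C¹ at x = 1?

-12

S_0'(x) = 2 - 8·x - 6·x², so S_0'(1) = -12. On the right, S_1'(1) = b, so b = -12.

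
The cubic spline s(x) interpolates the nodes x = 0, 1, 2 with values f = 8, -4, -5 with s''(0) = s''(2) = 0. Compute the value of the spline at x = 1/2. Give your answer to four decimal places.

Put M_i = s'' at the i-th knot. Here h = (1, 1) and Δ = (-12, -1), so the interior equations h_(i-1)·M_(i-1) + 2(h_(i-1)+h_i)·M_i + h_i·M_(i+1) = 6(Δ_i − Δ_(i-1)) read
  1·M_0 + 4·M_1 + 1·M_2 = 6(Δ_1 - Δ_0) = 66
Natural end conditions: M_0 = M_2 = 0.
Solving the tridiagonal system: M_0 = 0, M_1 = 33/2, M_2 = 0.
On [0, 1], s(x) = 8 - 59/4·x + 0·x² + 11/4·x³.
With x = 1/2: s(1/2) = 31/32.

0.9688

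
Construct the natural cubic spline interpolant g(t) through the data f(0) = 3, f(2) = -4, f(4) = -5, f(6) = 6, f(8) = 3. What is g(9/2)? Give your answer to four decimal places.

Put m_i = g'' at the i-th knot. Here h = (2, 2, 2, 2) and Δ = (-7/2, -1/2, 11/2, -3/2), so the interior equations h_(i-1)·m_(i-1) + 2(h_(i-1)+h_i)·m_i + h_i·m_(i+1) = 6(Δ_i − Δ_(i-1)) read
  2·m_0 + 8·m_1 + 2·m_2 = 6(Δ_1 - Δ_0) = 18
  2·m_1 + 8·m_2 + 2·m_3 = 6(Δ_2 - Δ_1) = 36
  2·m_2 + 8·m_3 + 2·m_4 = 6(Δ_3 - Δ_2) = -42
Natural end conditions: m_0 = m_4 = 0.
Forward elimination and back-substitution give m_0 = 0, m_1 = 3/4, m_2 = 6, m_3 = -27/4, m_4 = 0.
On [4, 6], g(t) = -5 + 15/4·(t - 4) + 3·(t - 4)² - 17/16·(t - 4)³.
With (t - 4) = 1/2: g(9/2) = -321/128.

-2.5078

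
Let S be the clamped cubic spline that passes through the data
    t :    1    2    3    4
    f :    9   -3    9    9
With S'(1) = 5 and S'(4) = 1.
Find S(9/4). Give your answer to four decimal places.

-2.0938

Put M_i = S'' at the i-th knot. Here h = (1, 1, 1) and Δ = (-12, 12, 0), so the interior equations h_(i-1)·M_(i-1) + 2(h_(i-1)+h_i)·M_i + h_i·M_(i+1) = 6(Δ_i − Δ_(i-1)) read
  1·M_0 + 4·M_1 + 1·M_2 = 6(Δ_1 - Δ_0) = 144
  1·M_1 + 4·M_2 + 1·M_3 = 6(Δ_2 - Δ_1) = -72
Clamped end conditions give two more equations: 2h_0·M_0 + h_0·M_1 = 6(Δ_0 - S'(1)) = -102 and h_2·M_2 + 2h_2·M_3 = 6(S'(4) - Δ_2) = 6.
Forward elimination and back-substitution give M_0 = -254/3, M_1 = 202/3, M_2 = -122/3, M_3 = 70/3.
On [2, 3], S(t) = -3 - 11/3·(t - 2) + 101/3·(t - 2)² - 18·(t - 2)³.
With (t - 2) = 1/4: S(9/4) = -67/32.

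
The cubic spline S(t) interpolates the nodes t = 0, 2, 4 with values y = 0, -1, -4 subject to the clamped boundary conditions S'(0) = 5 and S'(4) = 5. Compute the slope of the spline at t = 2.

With m_i denoting the second derivative at x_i, h_i = 2, 2, and Δ_i = (y_(i+1) − y_i)/h_i = -1/2, -3/2:
  2·m_0 + 8·m_1 + 2·m_2 = 6(Δ_1 - Δ_0) = -6
Clamped end conditions give two more equations: 2h_0·m_0 + h_0·m_1 = 6(Δ_0 - S'(0)) = -33 and h_1·m_1 + 2h_1·m_2 = 6(S'(4) - Δ_1) = 39.
Solving: m_0 = -15/2, m_1 = -3/2, m_2 = 21/2.
On [2, 4], S'(t) = b_1 + 2c_1·(t - 2) + 3d_1·(t - 2)² with b_1 = Δ_1 - h_1(2m_1 + m_2)/6 = -4, c_1 = m_1/2 = -3/4, d_1 = (m_2 - m_1)/(6h_1) = 1. So S'(2) = -4.

-4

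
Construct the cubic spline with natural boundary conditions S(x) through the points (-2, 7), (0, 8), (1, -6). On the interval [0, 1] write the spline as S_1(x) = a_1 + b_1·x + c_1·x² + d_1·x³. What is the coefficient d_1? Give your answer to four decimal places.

2.4167

Write M_i for S''(x_i). With h_i = 2, 1 and divided differences Δ_i = 1/2, -14, the continuity of S' gives the tridiagonal system
  2·M_0 + 6·M_1 + 1·M_2 = 6(Δ_1 - Δ_0) = -87
Natural end conditions: M_0 = M_2 = 0.
Solving the tridiagonal system: M_0 = 0, M_1 = -29/2, M_2 = 0.
On [0, 1], with S_1(x) = a_1 + b_1·x + c_1·x² + d_1·x³: c_1 = M_1/2 = -29/4, d_1 = (M_2 - M_1)/(6h_1) = 29/12, b_1 = Δ_1 - h_1(2M_1 + M_2)/6 = -55/6.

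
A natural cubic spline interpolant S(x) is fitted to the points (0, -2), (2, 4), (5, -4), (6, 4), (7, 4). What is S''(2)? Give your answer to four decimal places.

With M_i denoting the second derivative at x_i, h_i = 2, 3, 1, 1, and Δ_i = (y_(i+1) − y_i)/h_i = 3, -8/3, 8, 0:
  2·M_0 + 10·M_1 + 3·M_2 = 6(Δ_1 - Δ_0) = -34
  3·M_1 + 8·M_2 + 1·M_3 = 6(Δ_2 - Δ_1) = 64
  1·M_2 + 4·M_3 + 1·M_4 = 6(Δ_3 - Δ_2) = -48
Natural end conditions: M_0 = M_4 = 0.
Forward elimination and back-substitution give M_0 = 0, M_1 = -983/137, M_2 = 1724/137, M_3 = -2075/137, M_4 = 0.

-7.1752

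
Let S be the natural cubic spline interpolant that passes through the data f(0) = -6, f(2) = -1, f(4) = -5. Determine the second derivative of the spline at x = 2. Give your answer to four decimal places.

-3.3750

With m_i denoting the second derivative at x_i, h_i = 2, 2, and Δ_i = (y_(i+1) − y_i)/h_i = 5/2, -2:
  2·m_0 + 8·m_1 + 2·m_2 = 6(Δ_1 - Δ_0) = -27
Natural end conditions: m_0 = m_2 = 0.
Solving: m_0 = 0, m_1 = -27/8, m_2 = 0.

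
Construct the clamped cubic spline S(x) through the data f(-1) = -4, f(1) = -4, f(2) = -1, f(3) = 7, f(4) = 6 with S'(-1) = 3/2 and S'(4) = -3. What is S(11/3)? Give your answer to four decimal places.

7.0167

With σ_i denoting the second derivative at x_i, h_i = 2, 1, 1, 1, and Δ_i = (y_(i+1) − y_i)/h_i = 0, 3, 8, -1:
  2·σ_0 + 6·σ_1 + 1·σ_2 = 6(Δ_1 - Δ_0) = 18
  1·σ_1 + 4·σ_2 + 1·σ_3 = 6(Δ_2 - Δ_1) = 30
  1·σ_2 + 4·σ_3 + 1·σ_4 = 6(Δ_3 - Δ_2) = -54
Clamped end conditions give two more equations: 2h_0·σ_0 + h_0·σ_1 = 6(Δ_0 - S'(-1)) = -9 and h_3·σ_3 + 2h_3·σ_4 = 6(S'(4) - Δ_3) = -12.
Solving: σ_0 = -555/164, σ_1 = 93/41, σ_2 = 915/82, σ_3 = -693/41, σ_4 = 201/82.
On [3, 4], S(x) = 7 + 693/164·(x - 3) - 693/82·(x - 3)² + 529/164·(x - 3)³.
With (x - 3) = 2/3: S(11/3) = 15535/2214.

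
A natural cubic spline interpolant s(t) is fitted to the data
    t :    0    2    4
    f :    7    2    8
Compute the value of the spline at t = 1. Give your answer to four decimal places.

Write m_i for s''(x_i). With h_i = 2, 2 and divided differences Δ_i = -5/2, 3, the continuity of s' gives the tridiagonal system
  2·m_0 + 8·m_1 + 2·m_2 = 6(Δ_1 - Δ_0) = 33
Natural end conditions: m_0 = m_2 = 0.
Solving: m_0 = 0, m_1 = 33/8, m_2 = 0.
On [0, 2], s(t) = 7 - 31/8·t + 0·t² + 11/32·t³.
With t = 1: s(1) = 111/32.

3.4688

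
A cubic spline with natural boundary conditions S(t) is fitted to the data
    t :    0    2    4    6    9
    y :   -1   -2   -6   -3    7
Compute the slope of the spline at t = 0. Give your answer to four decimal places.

Let m_i = S''(x_i). Step sizes h_i = 2, 2, 2, 3; slopes of the chords Δ_i = (y_(i+1) - y_i)/h_i = -1/2, -2, 3/2, 10/3.
  2·m_0 + 8·m_1 + 2·m_2 = 6(Δ_1 - Δ_0) = -9
  2·m_1 + 8·m_2 + 2·m_3 = 6(Δ_2 - Δ_1) = 21
  2·m_2 + 10·m_3 + 3·m_4 = 6(Δ_3 - Δ_2) = 11
Natural end conditions: m_0 = m_4 = 0.
Solving the tridiagonal system: m_0 = 0, m_1 = -265/142, m_2 = 421/142, m_3 = 36/71, m_4 = 0.
On [0, 2], S'(t) = b_0 + 2c_0·t + 3d_0·t² with b_0 = Δ_0 - h_0(2m_0 + m_1)/6 = 26/213, c_0 = m_0/2 = 0, d_0 = (m_1 - m_0)/(6h_0) = -265/1704. So S'(0) = 26/213.

0.1221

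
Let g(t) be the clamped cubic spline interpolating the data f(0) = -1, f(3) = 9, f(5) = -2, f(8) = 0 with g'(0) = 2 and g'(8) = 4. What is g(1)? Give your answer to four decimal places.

Let M_i = g''(x_i). Step sizes h_i = 3, 2, 3; slopes of the chords Δ_i = (y_(i+1) - y_i)/h_i = 10/3, -11/2, 2/3.
  3·M_0 + 10·M_1 + 2·M_2 = 6(Δ_1 - Δ_0) = -53
  2·M_1 + 10·M_2 + 3·M_3 = 6(Δ_2 - Δ_1) = 37
Clamped end conditions give two more equations: 2h_0·M_0 + h_0·M_1 = 6(Δ_0 - g'(0)) = 8 and h_2·M_2 + 2h_2·M_3 = 6(g'(8) - Δ_2) = 20.
Hence M_0 = 1441/273, M_1 = -718/91, M_2 = 458/91, M_3 = 223/273.
On [0, 3], g(t) = -1 + 2·t + 1441/546·t² - 3595/4914·t³.
With t = 1: g(1) = 7144/2457.

2.9076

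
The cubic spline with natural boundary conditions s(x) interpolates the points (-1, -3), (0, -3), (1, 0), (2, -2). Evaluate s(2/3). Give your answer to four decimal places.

Let M_i = s''(x_i). Step sizes h_i = 1, 1, 1; slopes of the chords Δ_i = (y_(i+1) - y_i)/h_i = 0, 3, -2.
  1·M_0 + 4·M_1 + 1·M_2 = 6(Δ_1 - Δ_0) = 18
  1·M_1 + 4·M_2 + 1·M_3 = 6(Δ_2 - Δ_1) = -30
Natural end conditions: M_0 = M_3 = 0.
Solving the tridiagonal system: M_0 = 0, M_1 = 34/5, M_2 = -46/5, M_3 = 0.
On [0, 1], s(x) = -3 + 34/15·x + 17/5·x² - 8/3·x³.
With x = 2/3: s(2/3) = -311/405.

-0.7679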